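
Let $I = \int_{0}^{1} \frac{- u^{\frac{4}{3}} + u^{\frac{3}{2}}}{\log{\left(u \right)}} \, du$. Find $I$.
$\log{\left(\frac{15}{14} \right)}$

Replace the exponent $\frac{3}{2}$ by a parameter $a$: let $I(a) = \int_{0}^{1} \frac{- u^{\frac{4}{3}} + u^{a}}{\log{\left(u \right)}} \, du$.

Since $\dfrac{\partial}{\partial a}\,u^{a} = u^{a} \ln u$, the $\ln u$ in the denominator cancels and
$$\frac{dI}{da} = \int_{0}^{1} u^{a} \, du = \left[\frac{u^{a+1}}{a+1}\right]_0^1 = \frac{1}{a + 1}.$$

Integrating with respect to $a$ gives $I(a) = \log{\left(\frac{3 a}{7} + \frac{3}{7} \right)} + C$.

At $a = \frac{4}{3}$ the integrand is identically $0$, so $I(\frac{4}{3}) = 0$. The closed form gives $0$, hence $C = 0$.

Setting $a = \frac{3}{2}$:
$$I = \log{\left(\frac{15}{14} \right)}.$$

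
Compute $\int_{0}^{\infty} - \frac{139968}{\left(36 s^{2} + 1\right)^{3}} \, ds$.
$- 4374 \pi$

Start from the standard arctangent integral
$$J(a) = \int_{0}^{\infty} - \frac{3}{a^{2} + s^{2}} \, ds = - \frac{3 \pi}{2 a}.$$

Differentiating under the integral sign with respect to $a$,
$$\frac{dJ}{da} = \int_{0}^{\infty} \frac{6 a}{\left(a^{2} + s^{2}\right)^{2}} \, ds = \frac{3 \pi}{2 a^{2}},$$
so $\int_{0}^{\infty} - \frac{3}{\left(a^{2} + s^{2}\right)^{2}} \, ds = - \frac{3 \pi}{4 a^{3}}$.

Repeating — each differentiation of $1/(s^2+a^2)^j$ produces $-2ja/(s^2+a^2)^{j+1}$ — and dividing through by $-2ja$ at each step yields, after $2$ differentiations in total,
$$\int_{0}^{\infty} - \frac{3}{\left(a^{2} + s^{2}\right)^{3}} \, ds = - \frac{9 \pi}{16 a^{5}}.$$

Setting $a = \frac{1}{6}$:
$$I = - 4374 \pi.$$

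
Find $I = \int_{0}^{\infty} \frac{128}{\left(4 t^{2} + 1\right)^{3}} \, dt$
$12 \pi$

Start from the standard arctangent integral
$$J(a) = \int_{0}^{\infty} \frac{2}{a^{2} + t^{2}} \, dt = \frac{\pi}{a}.$$

Differentiating under the integral sign with respect to $a$,
$$\frac{dJ}{da} = \int_{0}^{\infty} - \frac{4 a}{\left(a^{2} + t^{2}\right)^{2}} \, dt = - \frac{\pi}{a^{2}},$$
so $\int_{0}^{\infty} \frac{2}{\left(a^{2} + t^{2}\right)^{2}} \, dt = \frac{\pi}{2 a^{3}}$.

Repeating — each differentiation of $1/(t^2+a^2)^j$ produces $-2ja/(t^2+a^2)^{j+1}$ — and dividing through by $-2ja$ at each step yields, after $2$ differentiations in total,
$$\int_{0}^{\infty} \frac{2}{\left(a^{2} + t^{2}\right)^{3}} \, dt = \frac{3 \pi}{8 a^{5}}.$$

Setting $a = \frac{1}{2}$:
$$I = 12 \pi.$$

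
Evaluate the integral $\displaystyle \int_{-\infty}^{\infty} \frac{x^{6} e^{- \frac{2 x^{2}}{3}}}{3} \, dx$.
$\frac{135 \sqrt{6} \sqrt{\pi}}{128}$

Start from the elementary integral
$$J(a) = \int_{-\infty}^{\infty} \frac{e^{- a x^{2}}}{3} \, dx = \frac{\sqrt{\pi}}{3 \sqrt{a}}.$$

Differentiating under the integral sign brings down a factor of $(-x^2)$:
$$\frac{dJ}{da} = \int_{-\infty}^{\infty} - \frac{x^{2} e^{- a x^{2}}}{3} \, dx = - \frac{\sqrt{\pi}}{6 a^{\frac{3}{2}}}.$$

Repeating $3$ times in total — each differentiation brings down another $(-x^2)$ — gives
$$\frac{d^{3}J}{da^{3}} = \int_{-\infty}^{\infty} - \frac{x^{6} e^{- a x^{2}}}{3} \, dx = - \frac{5 \sqrt{\pi}}{8 a^{\frac{7}{2}}},$$
and the integrand here is $(-1)^{3}$ times the target integrand, so $I = (-1)^{3}\,\frac{d^{3}J}{da^{3}} = \frac{5 \sqrt{\pi}}{8 a^{\frac{7}{2}}}$.

Setting $a = \frac{2}{3}$:
$$I = \frac{135 \sqrt{6} \sqrt{\pi}}{128}.$$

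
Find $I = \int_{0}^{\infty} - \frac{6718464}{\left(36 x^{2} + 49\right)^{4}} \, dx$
$- \frac{174960 \pi}{823543}$

Begin with the known result
$$J(a) = \int_{0}^{\infty} - \frac{4}{a^{2} + x^{2}} \, dx = - \frac{2 \pi}{a}.$$

Differentiating under the integral sign with respect to $a$,
$$\frac{dJ}{da} = \int_{0}^{\infty} \frac{8 a}{\left(a^{2} + x^{2}\right)^{2}} \, dx = \frac{2 \pi}{a^{2}},$$
so $\int_{0}^{\infty} - \frac{4}{\left(a^{2} + x^{2}\right)^{2}} \, dx = - \frac{\pi}{a^{3}}$.

Repeating — each differentiation of $1/(x^2+a^2)^j$ produces $-2ja/(x^2+a^2)^{j+1}$ — and dividing through by $-2ja$ at each step yields, after $3$ differentiations in total,
$$\int_{0}^{\infty} - \frac{4}{\left(a^{2} + x^{2}\right)^{4}} \, dx = - \frac{5 \pi}{8 a^{7}}.$$

Setting $a = \frac{7}{6}$:
$$I = - \frac{174960 \pi}{823543}.$$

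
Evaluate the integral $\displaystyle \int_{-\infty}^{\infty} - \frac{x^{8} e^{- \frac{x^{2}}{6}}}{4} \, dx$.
$- \frac{8505 \sqrt{6} \sqrt{\pi}}{4}$

Begin with the known integral
$$J(a) = \int_{-\infty}^{\infty} - \frac{e^{- a x^{2}}}{4} \, dx = - \frac{\sqrt{\pi}}{4 \sqrt{a}}.$$

Differentiating under the integral sign brings down a factor of $(-x^2)$:
$$\frac{dJ}{da} = \int_{-\infty}^{\infty} \frac{x^{2} e^{- a x^{2}}}{4} \, dx = \frac{\sqrt{\pi}}{8 a^{\frac{3}{2}}}.$$

Repeating $4$ times in total — each differentiation brings down another $(-x^2)$ — gives
$$\frac{d^{4}J}{da^{4}} = \int_{-\infty}^{\infty} - \frac{x^{8} e^{- a x^{2}}}{4} \, dx = - \frac{105 \sqrt{\pi}}{64 a^{\frac{9}{2}}},$$
and the integrand here is exactly the target integrand, so $I = - \frac{105 \sqrt{\pi}}{64 a^{\frac{9}{2}}}$.

Setting $a = \frac{1}{6}$:
$$I = - \frac{8505 \sqrt{6} \sqrt{\pi}}{4}.$$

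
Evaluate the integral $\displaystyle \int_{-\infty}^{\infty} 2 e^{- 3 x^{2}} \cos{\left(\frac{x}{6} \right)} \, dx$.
$\frac{2 \sqrt{3} \sqrt{\pi}}{3 e^{\frac{1}{432}}}$

Let $b$ denote the cosine frequency and define $I(b) = \int_{-\infty}^{\infty} 2 e^{- 3 x^{2}} \cos{\left(b x \right)} \, dx$.

Differentiating under the integral sign,
$$I'(b) = \int_{-\infty}^{\infty} - 2 x e^{- 3 x^{2}} \sin{\left(b x \right)} \, dx.$$

Integrate $\int_{-\infty}^{\infty} x \sin(b x)\, e^{- 3 x^{2}}\, dx$ by parts with $u = \sin(b x)$ and $dv = x\, e^{- 3 x^{2}}\, dx$, giving $v = - \frac{e^{- 3 x^{2}}}{6}$. The boundary term vanishes and
$$\int_{-\infty}^{\infty} x \sin(b x)\, e^{- 3 x^{2}}\, dx = \frac{b}{6} \int_{-\infty}^{\infty} \cos(b x)\, e^{- 3 x^{2}}\, dx,$$
so $I'(b) = - \frac{b}{6}\, I(b)$.

This is a separable first-order ODE; solving with the initial condition $I(0) = \int_{-\infty}^{\infty} 2 e^{- 3 x^{2}}\,dx = \frac{2 \sqrt{3} \sqrt{\pi}}{3}$ gives
$$I(b) = \frac{2 \sqrt{3} \sqrt{\pi} e^{- \frac{b^{2}}{12}}}{3}.$$

Setting $b = \frac{1}{6}$:
$$I = \frac{2 \sqrt{3} \sqrt{\pi}}{3 e^{\frac{1}{432}}}.$$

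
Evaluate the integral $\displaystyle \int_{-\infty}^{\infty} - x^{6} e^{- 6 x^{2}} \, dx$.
$- \frac{5 \sqrt{6} \sqrt{\pi}}{3456}$

Begin with the known integral
$$J(a) = \int_{-\infty}^{\infty} - e^{- a x^{2}} \, dx = - \frac{\sqrt{\pi}}{\sqrt{a}}.$$

Differentiating under the integral sign brings down a factor of $(-x^2)$:
$$\frac{dJ}{da} = \int_{-\infty}^{\infty} x^{2} e^{- a x^{2}} \, dx = \frac{\sqrt{\pi}}{2 a^{\frac{3}{2}}}.$$

Repeating $3$ times in total — each differentiation brings down another $(-x^2)$ — gives
$$\frac{d^{3}J}{da^{3}} = \int_{-\infty}^{\infty} x^{6} e^{- a x^{2}} \, dx = \frac{15 \sqrt{\pi}}{8 a^{\frac{7}{2}}},$$
and the integrand here is $(-1)^{3}$ times the target integrand, so $I = (-1)^{3}\,\frac{d^{3}J}{da^{3}} = - \frac{15 \sqrt{\pi}}{8 a^{\frac{7}{2}}}$.

Setting $a = 6$:
$$I = - \frac{5 \sqrt{6} \sqrt{\pi}}{3456}.$$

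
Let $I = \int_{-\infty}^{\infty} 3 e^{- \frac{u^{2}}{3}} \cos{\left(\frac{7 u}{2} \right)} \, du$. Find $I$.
$\frac{3 \sqrt{3} \sqrt{\pi}}{e^{\frac{147}{16}}}$

Let $b$ denote the cosine frequency and define $I(b) = \int_{-\infty}^{\infty} 3 e^{- \frac{u^{2}}{3}} \cos{\left(b u \right)} \, du$.

Differentiating under the integral sign,
$$I'(b) = \int_{-\infty}^{\infty} - 3 u e^{- \frac{u^{2}}{3}} \sin{\left(b u \right)} \, du.$$

Integrate $\int_{-\infty}^{\infty} u \sin(b u)\, e^{- \frac{u^{2}}{3}}\, du$ by parts with $w = \sin(b u)$ and $dv = u\, e^{- \frac{u^{2}}{3}}\, du$, giving $v = - \frac{3 e^{- \frac{u^{2}}{3}}}{2}$. The boundary term vanishes and
$$\int_{-\infty}^{\infty} u \sin(b u)\, e^{- \frac{u^{2}}{3}}\, du = \frac{3 b}{2} \int_{-\infty}^{\infty} \cos(b u)\, e^{- \frac{u^{2}}{3}}\, du,$$
so $I'(b) = - \frac{3 b}{2}\, I(b)$.

This is a separable first-order ODE; solving with the initial condition $I(0) = \int_{-\infty}^{\infty} 3 e^{- \frac{u^{2}}{3}}\,du = 3 \sqrt{3} \sqrt{\pi}$ gives
$$I(b) = 3 \sqrt{3} \sqrt{\pi} e^{- \frac{3 b^{2}}{4}}.$$

Setting $b = \frac{7}{2}$:
$$I = \frac{3 \sqrt{3} \sqrt{\pi}}{e^{\frac{147}{16}}}.$$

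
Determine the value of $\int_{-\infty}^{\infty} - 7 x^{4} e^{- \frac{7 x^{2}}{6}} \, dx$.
$- \frac{27 \sqrt{42} \sqrt{\pi}}{49}$

Consider the simpler parametrised integral
$$J(a) = \int_{-\infty}^{\infty} - 7 e^{- a x^{2}} \, dx = - \frac{7 \sqrt{\pi}}{\sqrt{a}}.$$

Differentiating under the integral sign brings down a factor of $(-x^2)$:
$$\frac{dJ}{da} = \int_{-\infty}^{\infty} 7 x^{2} e^{- a x^{2}} \, dx = \frac{7 \sqrt{\pi}}{2 a^{\frac{3}{2}}}.$$

Repeating twice in total — each differentiation brings down another $(-x^2)$ — gives
$$\frac{d^{2}J}{da^{2}} = \int_{-\infty}^{\infty} - 7 x^{4} e^{- a x^{2}} \, dx = - \frac{21 \sqrt{\pi}}{4 a^{\frac{5}{2}}},$$
and the integrand here is exactly the target integrand, so $I = - \frac{21 \sqrt{\pi}}{4 a^{\frac{5}{2}}}$.

Setting $a = \frac{7}{6}$:
$$I = - \frac{27 \sqrt{42} \sqrt{\pi}}{49}.$$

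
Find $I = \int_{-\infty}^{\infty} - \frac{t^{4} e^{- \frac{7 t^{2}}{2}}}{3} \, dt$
$- \frac{\sqrt{14} \sqrt{\pi}}{343}$

Start from the elementary integral
$$J(a) = \int_{-\infty}^{\infty} - \frac{e^{- a t^{2}}}{3} \, dt = - \frac{\sqrt{\pi}}{3 \sqrt{a}}.$$

Differentiating under the integral sign brings down a factor of $(-t^2)$:
$$\frac{dJ}{da} = \int_{-\infty}^{\infty} \frac{t^{2} e^{- a t^{2}}}{3} \, dt = \frac{\sqrt{\pi}}{6 a^{\frac{3}{2}}}.$$

Repeating twice in total — each differentiation brings down another $(-t^2)$ — gives
$$\frac{d^{2}J}{da^{2}} = \int_{-\infty}^{\infty} - \frac{t^{4} e^{- a t^{2}}}{3} \, dt = - \frac{\sqrt{\pi}}{4 a^{\frac{5}{2}}},$$
and the integrand here is exactly the target integrand, so $I = - \frac{\sqrt{\pi}}{4 a^{\frac{5}{2}}}$.

Setting $a = \frac{7}{2}$:
$$I = - \frac{\sqrt{14} \sqrt{\pi}}{343}.$$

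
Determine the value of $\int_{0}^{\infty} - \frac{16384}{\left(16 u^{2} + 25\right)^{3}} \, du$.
$- \frac{768 \pi}{3125}$

Recall the elementary integral
$$J(a) = \int_{0}^{\infty} - \frac{4}{a^{2} + u^{2}} \, du = - \frac{2 \pi}{a}.$$

Differentiating under the integral sign with respect to $a$,
$$\frac{dJ}{da} = \int_{0}^{\infty} \frac{8 a}{\left(a^{2} + u^{2}\right)^{2}} \, du = \frac{2 \pi}{a^{2}},$$
so $\int_{0}^{\infty} - \frac{4}{\left(a^{2} + u^{2}\right)^{2}} \, du = - \frac{\pi}{a^{3}}$.

Repeating — each differentiation of $1/(u^2+a^2)^j$ produces $-2ja/(u^2+a^2)^{j+1}$ — and dividing through by $-2ja$ at each step yields, after $2$ differentiations in total,
$$\int_{0}^{\infty} - \frac{4}{\left(a^{2} + u^{2}\right)^{3}} \, du = - \frac{3 \pi}{4 a^{5}}.$$

Setting $a = \frac{5}{4}$:
$$I = - \frac{768 \pi}{3125}.$$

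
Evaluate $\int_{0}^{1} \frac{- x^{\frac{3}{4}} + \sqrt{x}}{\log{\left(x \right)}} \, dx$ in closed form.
$\log{\left(\frac{6}{7} \right)}$

Consider the one-parameter family: let $I(a) = \int_{0}^{1} \frac{- x^{\frac{3}{4}} + x^{a}}{\log{\left(x \right)}} \, dx$.

Since $\dfrac{\partial}{\partial a}\,x^{a} = x^{a} \ln x$, the $\ln x$ in the denominator cancels and
$$\frac{dI}{da} = \int_{0}^{1} x^{a} \, dx = \left[\frac{x^{a+1}}{a+1}\right]_0^1 = \frac{1}{a + 1}.$$

Integrating with respect to $a$ gives $I(a) = \log{\left(\frac{4 a}{7} + \frac{4}{7} \right)} + C$.

At $a = \frac{3}{4}$ the integrand is identically $0$, so $I(\frac{3}{4}) = 0$. The closed form gives $0$, hence $C = 0$.

Setting $a = \frac{1}{2}$:
$$I = \log{\left(\frac{6}{7} \right)}.$$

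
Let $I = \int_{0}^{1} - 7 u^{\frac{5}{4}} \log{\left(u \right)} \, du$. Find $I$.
$\frac{112}{81}$

Start from the elementary integral
$$J(a) = \int_{0}^{1} - 7 u^{a} \, du = - \frac{7}{a + 1}.$$

Differentiating under the integral sign brings down a factor of $\ln u$:
$$\frac{dJ}{da} = \int_{0}^{1} - 7 u^{a} \log{\left(u \right)} \, du = \frac{7}{\left(a + 1\right)^{2}}.$$

The integral on the left is $I$, so $I = \frac{7}{\left(a + 1\right)^{2}}$.

Setting $a = \frac{5}{4}$:
$$I = \frac{112}{81}.$$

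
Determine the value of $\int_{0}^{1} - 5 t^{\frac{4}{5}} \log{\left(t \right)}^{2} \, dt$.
$- \frac{1250}{729}$

Consider the simpler parametrised integral
$$J(a) = \int_{0}^{1} - 5 t^{a} \, dt = - \frac{5}{a + 1}.$$

Differentiating under the integral sign brings down a factor of $\ln t$:
$$\frac{dJ}{da} = \int_{0}^{1} - 5 t^{a} \log{\left(t \right)} \, dt = \frac{5}{\left(a + 1\right)^{2}}.$$

Repeating twice in total — each differentiation brings down another $\ln t$ — gives
$$\frac{d^{2}J}{da^{2}} = \int_{0}^{1} - 5 t^{a} \log{\left(t \right)}^{2} \, dt = - \frac{10}{\left(a + 1\right)^{3}},$$
and the integrand here is exactly the target integrand, so $I = - \frac{10}{\left(a + 1\right)^{3}}$.

Setting $a = \frac{4}{5}$:
$$I = - \frac{1250}{729}.$$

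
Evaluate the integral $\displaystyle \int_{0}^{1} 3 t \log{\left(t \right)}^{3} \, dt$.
$- \frac{9}{8}$

Consider the simpler parametrised integral
$$J(a) = \int_{0}^{1} 3 t^{a} \, dt = \frac{3}{a + 1}.$$

Differentiating under the integral sign brings down a factor of $\ln t$:
$$\frac{dJ}{da} = \int_{0}^{1} 3 t^{a} \log{\left(t \right)} \, dt = - \frac{3}{\left(a + 1\right)^{2}}.$$

Repeating $3$ times in total — each differentiation brings down another $\ln t$ — gives
$$\frac{d^{3}J}{da^{3}} = \int_{0}^{1} 3 t^{a} \log{\left(t \right)}^{3} \, dt = - \frac{18}{\left(a + 1\right)^{4}},$$
and the integrand here is exactly the target integrand, so $I = - \frac{18}{\left(a + 1\right)^{4}}$.

Setting $a = 1$:
$$I = - \frac{9}{8}.$$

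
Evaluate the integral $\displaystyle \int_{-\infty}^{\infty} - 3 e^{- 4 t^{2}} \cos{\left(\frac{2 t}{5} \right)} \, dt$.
$- \frac{3 \sqrt{\pi}}{2 e^{\frac{1}{100}}}$

Let $b$ denote the cosine frequency and define $I(b) = \int_{-\infty}^{\infty} - 3 e^{- 4 t^{2}} \cos{\left(b t \right)} \, dt$.

Differentiating under the integral sign,
$$I'(b) = \int_{-\infty}^{\infty} 3 t e^{- 4 t^{2}} \sin{\left(b t \right)} \, dt.$$

Integrate $\int_{-\infty}^{\infty} t \sin(b t)\, e^{- 4 t^{2}}\, dt$ by parts with $u = \sin(b t)$ and $dv = t\, e^{- 4 t^{2}}\, dt$, giving $v = - \frac{e^{- 4 t^{2}}}{8}$. The boundary term vanishes and
$$\int_{-\infty}^{\infty} t \sin(b t)\, e^{- 4 t^{2}}\, dt = \frac{b}{8} \int_{-\infty}^{\infty} \cos(b t)\, e^{- 4 t^{2}}\, dt,$$
so $I'(b) = - \frac{b}{8}\, I(b)$.

This is a separable first-order ODE; solving with the initial condition $I(0) = \int_{-\infty}^{\infty} - 3 e^{- 4 t^{2}}\,dt = - \frac{3 \sqrt{\pi}}{2}$ gives
$$I(b) = - \frac{3 \sqrt{\pi} e^{- \frac{b^{2}}{16}}}{2}.$$

Setting $b = \frac{2}{5}$:
$$I = - \frac{3 \sqrt{\pi}}{2 e^{\frac{1}{100}}}.$$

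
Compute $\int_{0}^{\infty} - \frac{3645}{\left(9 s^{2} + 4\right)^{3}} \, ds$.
$- \frac{3645 \pi}{512}$

Recall the elementary integral
$$J(a) = \int_{0}^{\infty} - \frac{5}{a^{2} + s^{2}} \, ds = - \frac{5 \pi}{2 a}.$$

Differentiating under the integral sign with respect to $a$,
$$\frac{dJ}{da} = \int_{0}^{\infty} \frac{10 a}{\left(a^{2} + s^{2}\right)^{2}} \, ds = \frac{5 \pi}{2 a^{2}},$$
so $\int_{0}^{\infty} - \frac{5}{\left(a^{2} + s^{2}\right)^{2}} \, ds = - \frac{5 \pi}{4 a^{3}}$.

Repeating — each differentiation of $1/(s^2+a^2)^j$ produces $-2ja/(s^2+a^2)^{j+1}$ — and dividing through by $-2ja$ at each step yields, after $2$ differentiations in total,
$$\int_{0}^{\infty} - \frac{5}{\left(a^{2} + s^{2}\right)^{3}} \, ds = - \frac{15 \pi}{16 a^{5}}.$$

Setting $a = \frac{2}{3}$:
$$I = - \frac{3645 \pi}{512}.$$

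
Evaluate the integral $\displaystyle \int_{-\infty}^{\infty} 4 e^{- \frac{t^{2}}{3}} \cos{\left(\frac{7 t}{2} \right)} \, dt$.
$\frac{4 \sqrt{3} \sqrt{\pi}}{e^{\frac{147}{16}}}$

Treat the cosine frequency as a parameter and define $I(b) = \int_{-\infty}^{\infty} 4 e^{- \frac{t^{2}}{3}} \cos{\left(b t \right)} \, dt$.

Differentiating under the integral sign,
$$I'(b) = \int_{-\infty}^{\infty} - 4 t e^{- \frac{t^{2}}{3}} \sin{\left(b t \right)} \, dt.$$

Integrate $\int_{-\infty}^{\infty} t \sin(b t)\, e^{- \frac{t^{2}}{3}}\, dt$ by parts with $u = \sin(b t)$ and $dv = t\, e^{- \frac{t^{2}}{3}}\, dt$, giving $v = - \frac{3 e^{- \frac{t^{2}}{3}}}{2}$. The boundary term vanishes and
$$\int_{-\infty}^{\infty} t \sin(b t)\, e^{- \frac{t^{2}}{3}}\, dt = \frac{3 b}{2} \int_{-\infty}^{\infty} \cos(b t)\, e^{- \frac{t^{2}}{3}}\, dt,$$
so $I'(b) = - \frac{3 b}{2}\, I(b)$.

This is a separable first-order ODE; solving with the initial condition $I(0) = \int_{-\infty}^{\infty} 4 e^{- \frac{t^{2}}{3}}\,dt = 4 \sqrt{3} \sqrt{\pi}$ gives
$$I(b) = 4 \sqrt{3} \sqrt{\pi} e^{- \frac{3 b^{2}}{4}}.$$

Setting $b = \frac{7}{2}$:
$$I = \frac{4 \sqrt{3} \sqrt{\pi}}{e^{\frac{147}{16}}}.$$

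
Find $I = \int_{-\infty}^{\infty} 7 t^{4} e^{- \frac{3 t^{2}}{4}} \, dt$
$\frac{56 \sqrt{3} \sqrt{\pi}}{9}$

Begin with the known integral
$$J(a) = \int_{-\infty}^{\infty} 7 e^{- a t^{2}} \, dt = \frac{7 \sqrt{\pi}}{\sqrt{a}}.$$

Differentiating under the integral sign brings down a factor of $(-t^2)$:
$$\frac{dJ}{da} = \int_{-\infty}^{\infty} - 7 t^{2} e^{- a t^{2}} \, dt = - \frac{7 \sqrt{\pi}}{2 a^{\frac{3}{2}}}.$$

Repeating twice in total — each differentiation brings down another $(-t^2)$ — gives
$$\frac{d^{2}J}{da^{2}} = \int_{-\infty}^{\infty} 7 t^{4} e^{- a t^{2}} \, dt = \frac{21 \sqrt{\pi}}{4 a^{\frac{5}{2}}},$$
and the integrand here is exactly the target integrand, so $I = \frac{21 \sqrt{\pi}}{4 a^{\frac{5}{2}}}$.

Setting $a = \frac{3}{4}$:
$$I = \frac{56 \sqrt{3} \sqrt{\pi}}{9}.$$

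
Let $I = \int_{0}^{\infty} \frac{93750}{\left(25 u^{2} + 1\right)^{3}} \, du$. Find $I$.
$\frac{28125 \pi}{8}$

Start from the standard arctangent integral
$$J(a) = \int_{0}^{\infty} \frac{6}{a^{2} + u^{2}} \, du = \frac{3 \pi}{a}.$$

Differentiating under the integral sign with respect to $a$,
$$\frac{dJ}{da} = \int_{0}^{\infty} - \frac{12 a}{\left(a^{2} + u^{2}\right)^{2}} \, du = - \frac{3 \pi}{a^{2}},$$
so $\int_{0}^{\infty} \frac{6}{\left(a^{2} + u^{2}\right)^{2}} \, du = \frac{3 \pi}{2 a^{3}}$.

Repeating — each differentiation of $1/(u^2+a^2)^j$ produces $-2ja/(u^2+a^2)^{j+1}$ — and dividing through by $-2ja$ at each step yields, after $2$ differentiations in total,
$$\int_{0}^{\infty} \frac{6}{\left(a^{2} + u^{2}\right)^{3}} \, du = \frac{9 \pi}{8 a^{5}}.$$

Setting $a = \frac{1}{5}$:
$$I = \frac{28125 \pi}{8}.$$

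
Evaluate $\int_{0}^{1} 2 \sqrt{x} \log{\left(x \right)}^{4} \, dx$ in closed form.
$\frac{512}{81}$

Start from the elementary integral
$$J(a) = \int_{0}^{1} 2 x^{a} \, dx = \frac{2}{a + 1}.$$

Differentiating under the integral sign brings down a factor of $\ln x$:
$$\frac{dJ}{da} = \int_{0}^{1} 2 x^{a} \log{\left(x \right)} \, dx = - \frac{2}{\left(a + 1\right)^{2}}.$$

Repeating $4$ times in total — each differentiation brings down another $\ln x$ — gives
$$\frac{d^{4}J}{da^{4}} = \int_{0}^{1} 2 x^{a} \log{\left(x \right)}^{4} \, dx = \frac{48}{\left(a + 1\right)^{5}},$$
and the integrand here is exactly the target integrand, so $I = \frac{48}{\left(a + 1\right)^{5}}$.

Setting $a = \frac{1}{2}$:
$$I = \frac{512}{81}.$$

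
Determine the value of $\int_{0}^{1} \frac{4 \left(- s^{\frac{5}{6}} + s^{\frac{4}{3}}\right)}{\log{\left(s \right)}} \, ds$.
$- \log{\left(\frac{14641}{38416} \right)}$

Replace the exponent $\frac{5}{6}$ by a parameter $a$: let $I(a) = \int_{0}^{1} \frac{4 \left(s^{\frac{4}{3}} - s^{a}\right)}{\log{\left(s \right)}} \, ds$.

Since $\dfrac{\partial}{\partial a}\,s^{a} = s^{a} \ln s$, the $\ln s$ in the denominator cancels and
$$\frac{dI}{da} = \int_{0}^{1} -4 s^{a} \, ds = -4 \left[\frac{s^{a+1}}{a+1}\right]_0^1 = - \frac{4}{a + 1}.$$

Integrating with respect to $a$ gives $I(a) = - \log{\left(\frac{81 \left(a + 1\right)^{4}}{2401} \right)} + C$.

At $a = \frac{4}{3}$ the integrand is identically $0$, so $I(\frac{4}{3}) = 0$. The closed form gives $0$, hence $C = 0$.

Setting $a = \frac{5}{6}$:
$$I = - \log{\left(\frac{14641}{38416} \right)}.$$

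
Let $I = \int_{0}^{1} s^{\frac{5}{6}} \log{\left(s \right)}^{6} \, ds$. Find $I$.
$\frac{201553920}{19487171}$

Begin with the known integral
$$J(a) = \int_{0}^{1} s^{a} \, ds = \frac{1}{a + 1}.$$

Differentiating under the integral sign brings down a factor of $\ln s$:
$$\frac{dJ}{da} = \int_{0}^{1} s^{a} \log{\left(s \right)} \, ds = - \frac{1}{\left(a + 1\right)^{2}}.$$

Repeating $6$ times in total — each differentiation brings down another $\ln s$ — gives
$$\frac{d^{6}J}{da^{6}} = \int_{0}^{1} s^{a} \log{\left(s \right)}^{6} \, ds = \frac{720}{\left(a + 1\right)^{7}},$$
and the integrand here is exactly the target integrand, so $I = \frac{720}{\left(a + 1\right)^{7}}$.

Setting $a = \frac{5}{6}$:
$$I = \frac{201553920}{19487171}.$$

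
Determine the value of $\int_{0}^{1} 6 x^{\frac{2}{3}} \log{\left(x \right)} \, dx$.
$- \frac{54}{25}$

Consider the simpler parametrised integral
$$J(a) = \int_{0}^{1} 6 x^{a} \, dx = \frac{6}{a + 1}.$$

Differentiating under the integral sign brings down a factor of $\ln x$:
$$\frac{dJ}{da} = \int_{0}^{1} 6 x^{a} \log{\left(x \right)} \, dx = - \frac{6}{\left(a + 1\right)^{2}}.$$

The integral on the left is $I$, so $I = - \frac{6}{\left(a + 1\right)^{2}}$.

Setting $a = \frac{2}{3}$:
$$I = - \frac{54}{25}.$$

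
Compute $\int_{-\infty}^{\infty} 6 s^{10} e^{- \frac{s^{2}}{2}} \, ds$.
$5670 \sqrt{2} \sqrt{\pi}$

Begin with the known integral
$$J(a) = \int_{-\infty}^{\infty} 6 e^{- a s^{2}} \, ds = \frac{6 \sqrt{\pi}}{\sqrt{a}}.$$

Differentiating under the integral sign brings down a factor of $(-s^2)$:
$$\frac{dJ}{da} = \int_{-\infty}^{\infty} - 6 s^{2} e^{- a s^{2}} \, ds = - \frac{3 \sqrt{\pi}}{a^{\frac{3}{2}}}.$$

Repeating $5$ times in total — each differentiation brings down another $(-s^2)$ — gives
$$\frac{d^{5}J}{da^{5}} = \int_{-\infty}^{\infty} - 6 s^{10} e^{- a s^{2}} \, ds = - \frac{2835 \sqrt{\pi}}{16 a^{\frac{11}{2}}},$$
and the integrand here is $(-1)^{5}$ times the target integrand, so $I = (-1)^{5}\,\frac{d^{5}J}{da^{5}} = \frac{2835 \sqrt{\pi}}{16 a^{\frac{11}{2}}}$.

Setting $a = \frac{1}{2}$:
$$I = 5670 \sqrt{2} \sqrt{\pi}.$$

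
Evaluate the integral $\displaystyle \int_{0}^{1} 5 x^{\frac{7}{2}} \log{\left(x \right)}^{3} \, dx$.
$- \frac{160}{2187}$

Consider the simpler parametrised integral
$$J(a) = \int_{0}^{1} 5 x^{a} \, dx = \frac{5}{a + 1}.$$

Differentiating under the integral sign brings down a factor of $\ln x$:
$$\frac{dJ}{da} = \int_{0}^{1} 5 x^{a} \log{\left(x \right)} \, dx = - \frac{5}{\left(a + 1\right)^{2}}.$$

Repeating $3$ times in total — each differentiation brings down another $\ln x$ — gives
$$\frac{d^{3}J}{da^{3}} = \int_{0}^{1} 5 x^{a} \log{\left(x \right)}^{3} \, dx = - \frac{30}{\left(a + 1\right)^{4}},$$
and the integrand here is exactly the target integrand, so $I = - \frac{30}{\left(a + 1\right)^{4}}$.

Setting $a = \frac{7}{2}$:
$$I = - \frac{160}{2187}.$$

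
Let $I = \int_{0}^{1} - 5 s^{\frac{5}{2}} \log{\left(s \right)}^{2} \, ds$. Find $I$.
$- \frac{80}{343}$

Consider the simpler parametrised integral
$$J(a) = \int_{0}^{1} - 5 s^{a} \, ds = - \frac{5}{a + 1}.$$

Differentiating under the integral sign brings down a factor of $\ln s$:
$$\frac{dJ}{da} = \int_{0}^{1} - 5 s^{a} \log{\left(s \right)} \, ds = \frac{5}{\left(a + 1\right)^{2}}.$$

Repeating twice in total — each differentiation brings down another $\ln s$ — gives
$$\frac{d^{2}J}{da^{2}} = \int_{0}^{1} - 5 s^{a} \log{\left(s \right)}^{2} \, ds = - \frac{10}{\left(a + 1\right)^{3}},$$
and the integrand here is exactly the target integrand, so $I = - \frac{10}{\left(a + 1\right)^{3}}$.

Setting $a = \frac{5}{2}$:
$$I = - \frac{80}{343}.$$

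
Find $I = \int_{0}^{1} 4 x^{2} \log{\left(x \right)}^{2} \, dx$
$\frac{8}{27}$

Begin with the known integral
$$J(a) = \int_{0}^{1} 4 x^{a} \, dx = \frac{4}{a + 1}.$$

Differentiating under the integral sign brings down a factor of $\ln x$:
$$\frac{dJ}{da} = \int_{0}^{1} 4 x^{a} \log{\left(x \right)} \, dx = - \frac{4}{\left(a + 1\right)^{2}}.$$

Repeating twice in total — each differentiation brings down another $\ln x$ — gives
$$\frac{d^{2}J}{da^{2}} = \int_{0}^{1} 4 x^{a} \log{\left(x \right)}^{2} \, dx = \frac{8}{\left(a + 1\right)^{3}},$$
and the integrand here is exactly the target integrand, so $I = \frac{8}{\left(a + 1\right)^{3}}$.

Setting $a = 2$:
$$I = \frac{8}{27}.$$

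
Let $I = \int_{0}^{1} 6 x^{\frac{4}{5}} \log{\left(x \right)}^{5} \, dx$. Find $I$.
$- \frac{1250000}{59049}$

Begin with the known integral
$$J(a) = \int_{0}^{1} 6 x^{a} \, dx = \frac{6}{a + 1}.$$

Differentiating under the integral sign brings down a factor of $\ln x$:
$$\frac{dJ}{da} = \int_{0}^{1} 6 x^{a} \log{\left(x \right)} \, dx = - \frac{6}{\left(a + 1\right)^{2}}.$$

Repeating $5$ times in total — each differentiation brings down another $\ln x$ — gives
$$\frac{d^{5}J}{da^{5}} = \int_{0}^{1} 6 x^{a} \log{\left(x \right)}^{5} \, dx = - \frac{720}{\left(a + 1\right)^{6}},$$
and the integrand here is exactly the target integrand, so $I = - \frac{720}{\left(a + 1\right)^{6}}$.

Setting $a = \frac{4}{5}$:
$$I = - \frac{1250000}{59049}.$$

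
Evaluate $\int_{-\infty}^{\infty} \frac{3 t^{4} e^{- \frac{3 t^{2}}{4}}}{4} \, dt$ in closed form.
$\frac{2 \sqrt{3} \sqrt{\pi}}{3}$

Consider the simpler parametrised integral
$$J(a) = \int_{-\infty}^{\infty} \frac{3 e^{- a t^{2}}}{4} \, dt = \frac{3 \sqrt{\pi}}{4 \sqrt{a}}.$$

Differentiating under the integral sign brings down a factor of $(-t^2)$:
$$\frac{dJ}{da} = \int_{-\infty}^{\infty} - \frac{3 t^{2} e^{- a t^{2}}}{4} \, dt = - \frac{3 \sqrt{\pi}}{8 a^{\frac{3}{2}}}.$$

Repeating twice in total — each differentiation brings down another $(-t^2)$ — gives
$$\frac{d^{2}J}{da^{2}} = \int_{-\infty}^{\infty} \frac{3 t^{4} e^{- a t^{2}}}{4} \, dt = \frac{9 \sqrt{\pi}}{16 a^{\frac{5}{2}}},$$
and the integrand here is exactly the target integrand, so $I = \frac{9 \sqrt{\pi}}{16 a^{\frac{5}{2}}}$.

Setting $a = \frac{3}{4}$:
$$I = \frac{2 \sqrt{3} \sqrt{\pi}}{3}.$$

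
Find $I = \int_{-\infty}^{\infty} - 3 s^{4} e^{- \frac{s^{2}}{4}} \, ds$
$- 72 \sqrt{\pi}$

Consider the simpler parametrised integral
$$J(a) = \int_{-\infty}^{\infty} - 3 e^{- a s^{2}} \, ds = - \frac{3 \sqrt{\pi}}{\sqrt{a}}.$$

Differentiating under the integral sign brings down a factor of $(-s^2)$:
$$\frac{dJ}{da} = \int_{-\infty}^{\infty} 3 s^{2} e^{- a s^{2}} \, ds = \frac{3 \sqrt{\pi}}{2 a^{\frac{3}{2}}}.$$

Repeating twice in total — each differentiation brings down another $(-s^2)$ — gives
$$\frac{d^{2}J}{da^{2}} = \int_{-\infty}^{\infty} - 3 s^{4} e^{- a s^{2}} \, ds = - \frac{9 \sqrt{\pi}}{4 a^{\frac{5}{2}}},$$
and the integrand here is exactly the target integrand, so $I = - \frac{9 \sqrt{\pi}}{4 a^{\frac{5}{2}}}$.

Setting $a = \frac{1}{4}$:
$$I = - 72 \sqrt{\pi}.$$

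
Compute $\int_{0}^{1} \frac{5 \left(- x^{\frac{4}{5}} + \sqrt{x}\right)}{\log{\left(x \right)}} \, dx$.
$- \log{\left(\frac{7776}{3125} \right)}$

Replace the exponent $\frac{4}{5}$ by a parameter $a$: let $I(a) = \int_{0}^{1} \frac{5 \left(\sqrt{x} - x^{a}\right)}{\log{\left(x \right)}} \, dx$.

Since $\dfrac{\partial}{\partial a}\,x^{a} = x^{a} \ln x$, the $\ln x$ in the denominator cancels and
$$\frac{dI}{da} = \int_{0}^{1} -5 x^{a} \, dx = -5 \left[\frac{x^{a+1}}{a+1}\right]_0^1 = - \frac{5}{a + 1}.$$

Integrating with respect to $a$ gives $I(a) = - \log{\left(\frac{32 \left(a + 1\right)^{5}}{243} \right)} + C$.

At $a = \frac{1}{2}$ the integrand is identically $0$, so $I(\frac{1}{2}) = 0$. The closed form gives $0$, hence $C = 0$.

Setting $a = \frac{4}{5}$:
$$I = - \log{\left(\frac{7776}{3125} \right)}.$$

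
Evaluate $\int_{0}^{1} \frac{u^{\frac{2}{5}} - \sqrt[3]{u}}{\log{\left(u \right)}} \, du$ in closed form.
$- \log{\left(20 \right)} + \log{\left(21 \right)}$

Introduce a parameter $a$ in the exponent: let $I(a) = \int_{0}^{1} \frac{u^{\frac{2}{5}} - u^{a}}{\log{\left(u \right)}} \, du$.

Since $\dfrac{\partial}{\partial a}\,u^{a} = u^{a} \ln u$, the $\ln u$ in the denominator cancels and
$$\frac{dI}{da} = \int_{0}^{1} -1 u^{a} \, du = -1 \left[\frac{u^{a+1}}{a+1}\right]_0^1 = - \frac{1}{a + 1}.$$

Integrating with respect to $a$ gives $I(a) = - \log{\left(\frac{5 a}{7} + \frac{5}{7} \right)} + C$.

At $a = \frac{2}{5}$ the integrand is identically $0$, so $I(\frac{2}{5}) = 0$. The closed form gives $0$, hence $C = 0$.

Setting $a = \frac{1}{3}$:
$$I = - \log{\left(20 \right)} + \log{\left(21 \right)}.$$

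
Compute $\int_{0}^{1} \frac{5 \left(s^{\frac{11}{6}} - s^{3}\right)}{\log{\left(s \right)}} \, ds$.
$- \log{\left(\frac{7962624}{1419857} \right)}$

Consider the one-parameter family: let $I(a) = \int_{0}^{1} \frac{5 \left(s^{\frac{11}{6}} - s^{a}\right)}{\log{\left(s \right)}} \, ds$.

Since $\dfrac{\partial}{\partial a}\,s^{a} = s^{a} \ln s$, the $\ln s$ in the denominator cancels and
$$\frac{dI}{da} = \int_{0}^{1} -5 s^{a} \, ds = -5 \left[\frac{s^{a+1}}{a+1}\right]_0^1 = - \frac{5}{a + 1}.$$

Integrating with respect to $a$ gives $I(a) = - \log{\left(\frac{7776 \left(a + 1\right)^{5}}{1419857} \right)} + C$.

At $a = \frac{11}{6}$ the integrand is identically $0$, so $I(\frac{11}{6}) = 0$. The closed form gives $0$, hence $C = 0$.

Setting $a = 3$:
$$I = - \log{\left(\frac{7962624}{1419857} \right)}.$$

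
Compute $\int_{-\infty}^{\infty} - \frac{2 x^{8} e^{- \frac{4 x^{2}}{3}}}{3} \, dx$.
$- \frac{2835 \sqrt{3} \sqrt{\pi}}{4096}$

Start from the elementary integral
$$J(a) = \int_{-\infty}^{\infty} - \frac{2 e^{- a x^{2}}}{3} \, dx = - \frac{2 \sqrt{\pi}}{3 \sqrt{a}}.$$

Differentiating under the integral sign brings down a factor of $(-x^2)$:
$$\frac{dJ}{da} = \int_{-\infty}^{\infty} \frac{2 x^{2} e^{- a x^{2}}}{3} \, dx = \frac{\sqrt{\pi}}{3 a^{\frac{3}{2}}}.$$

Repeating $4$ times in total — each differentiation brings down another $(-x^2)$ — gives
$$\frac{d^{4}J}{da^{4}} = \int_{-\infty}^{\infty} - \frac{2 x^{8} e^{- a x^{2}}}{3} \, dx = - \frac{35 \sqrt{\pi}}{8 a^{\frac{9}{2}}},$$
and the integrand here is exactly the target integrand, so $I = - \frac{35 \sqrt{\pi}}{8 a^{\frac{9}{2}}}$.

Setting $a = \frac{4}{3}$:
$$I = - \frac{2835 \sqrt{3} \sqrt{\pi}}{4096}.$$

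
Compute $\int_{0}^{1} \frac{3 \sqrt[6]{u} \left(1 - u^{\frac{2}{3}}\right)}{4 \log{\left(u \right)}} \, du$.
$- \frac{3 \log{\left(11 \right)}}{4} + \frac{3 \log{\left(7 \right)}}{4}$

Replace the exponent $\frac{5}{6}$ by a parameter $a$: let $I(a) = \int_{0}^{1} \frac{3 \left(\sqrt[6]{u} - u^{a}\right)}{4 \log{\left(u \right)}} \, du$.

Since $\dfrac{\partial}{\partial a}\,u^{a} = u^{a} \ln u$, the $\ln u$ in the denominator cancels and
$$\frac{dI}{da} = \int_{0}^{1} - \frac{3}{4} u^{a} \, du = - \frac{3}{4} \left[\frac{u^{a+1}}{a+1}\right]_0^1 = - \frac{3}{4 a + 4}.$$

Integrating with respect to $a$ gives $I(a) = - \frac{3 \log{\left(a + 1 \right)}}{4} - \frac{3 \log{\left(6 \right)}}{4} + \frac{3 \log{\left(7 \right)}}{4} + C$.

At $a = \frac{1}{6}$ the integrand is identically $0$, so $I(\frac{1}{6}) = 0$. The closed form gives $0$, hence $C = 0$.

Setting $a = \frac{5}{6}$:
$$I = - \frac{3 \log{\left(11 \right)}}{4} + \frac{3 \log{\left(7 \right)}}{4}.$$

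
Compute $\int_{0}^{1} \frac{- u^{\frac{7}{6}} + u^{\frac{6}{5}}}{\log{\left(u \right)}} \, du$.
$- \log{\left(65 \right)} + \log{\left(66 \right)}$

Replace the exponent $\frac{7}{6}$ by a parameter $a$: let $I(a) = \int_{0}^{1} \frac{u^{\frac{6}{5}} - u^{a}}{\log{\left(u \right)}} \, du$.

Since $\dfrac{\partial}{\partial a}\,u^{a} = u^{a} \ln u$, the $\ln u$ in the denominator cancels and
$$\frac{dI}{da} = \int_{0}^{1} -1 u^{a} \, du = -1 \left[\frac{u^{a+1}}{a+1}\right]_0^1 = - \frac{1}{a + 1}.$$

Integrating with respect to $a$ gives $I(a) = - \log{\left(\frac{5 a}{11} + \frac{5}{11} \right)} + C$.

At $a = \frac{6}{5}$ the integrand is identically $0$, so $I(\frac{6}{5}) = 0$. The closed form gives $0$, hence $C = 0$.

Setting $a = \frac{7}{6}$:
$$I = - \log{\left(65 \right)} + \log{\left(66 \right)}.$$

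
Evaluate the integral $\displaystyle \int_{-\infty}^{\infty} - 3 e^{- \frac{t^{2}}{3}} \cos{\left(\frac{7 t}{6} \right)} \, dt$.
$- \frac{3 \sqrt{3} \sqrt{\pi}}{e^{\frac{49}{48}}}$

Define $I(b) = \int_{-\infty}^{\infty} - 3 e^{- \frac{t^{2}}{3}} \cos{\left(b t \right)} \, dt$.

Differentiating under the integral sign,
$$I'(b) = \int_{-\infty}^{\infty} 3 t e^{- \frac{t^{2}}{3}} \sin{\left(b t \right)} \, dt.$$

Integrate $\int_{-\infty}^{\infty} t \sin(b t)\, e^{- \frac{t^{2}}{3}}\, dt$ by parts with $u = \sin(b t)$ and $dv = t\, e^{- \frac{t^{2}}{3}}\, dt$, giving $v = - \frac{3 e^{- \frac{t^{2}}{3}}}{2}$. The boundary term vanishes and
$$\int_{-\infty}^{\infty} t \sin(b t)\, e^{- \frac{t^{2}}{3}}\, dt = \frac{3 b}{2} \int_{-\infty}^{\infty} \cos(b t)\, e^{- \frac{t^{2}}{3}}\, dt,$$
so $I'(b) = - \frac{3 b}{2}\, I(b)$.

This is a separable first-order ODE; solving with the initial condition $I(0) = \int_{-\infty}^{\infty} - 3 e^{- \frac{t^{2}}{3}}\,dt = - 3 \sqrt{3} \sqrt{\pi}$ gives
$$I(b) = - 3 \sqrt{3} \sqrt{\pi} e^{- \frac{3 b^{2}}{4}}.$$

Setting $b = \frac{7}{6}$:
$$I = - \frac{3 \sqrt{3} \sqrt{\pi}}{e^{\frac{49}{48}}}.$$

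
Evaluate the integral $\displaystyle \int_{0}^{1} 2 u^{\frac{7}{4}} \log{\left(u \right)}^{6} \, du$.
$\frac{23592960}{19487171}$

Start from the elementary integral
$$J(a) = \int_{0}^{1} 2 u^{a} \, du = \frac{2}{a + 1}.$$

Differentiating under the integral sign brings down a factor of $\ln u$:
$$\frac{dJ}{da} = \int_{0}^{1} 2 u^{a} \log{\left(u \right)} \, du = - \frac{2}{\left(a + 1\right)^{2}}.$$

Repeating $6$ times in total — each differentiation brings down another $\ln u$ — gives
$$\frac{d^{6}J}{da^{6}} = \int_{0}^{1} 2 u^{a} \log{\left(u \right)}^{6} \, du = \frac{1440}{\left(a + 1\right)^{7}},$$
and the integrand here is exactly the target integrand, so $I = \frac{1440}{\left(a + 1\right)^{7}}$.

Setting $a = \frac{7}{4}$:
$$I = \frac{23592960}{19487171}.$$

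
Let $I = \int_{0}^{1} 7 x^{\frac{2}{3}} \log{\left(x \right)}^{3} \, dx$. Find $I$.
$- \frac{3402}{625}$

Start from the elementary integral
$$J(a) = \int_{0}^{1} 7 x^{a} \, dx = \frac{7}{a + 1}.$$

Differentiating under the integral sign brings down a factor of $\ln x$:
$$\frac{dJ}{da} = \int_{0}^{1} 7 x^{a} \log{\left(x \right)} \, dx = - \frac{7}{\left(a + 1\right)^{2}}.$$

Repeating $3$ times in total — each differentiation brings down another $\ln x$ — gives
$$\frac{d^{3}J}{da^{3}} = \int_{0}^{1} 7 x^{a} \log{\left(x \right)}^{3} \, dx = - \frac{42}{\left(a + 1\right)^{4}},$$
and the integrand here is exactly the target integrand, so $I = - \frac{42}{\left(a + 1\right)^{4}}$.

Setting $a = \frac{2}{3}$:
$$I = - \frac{3402}{625}.$$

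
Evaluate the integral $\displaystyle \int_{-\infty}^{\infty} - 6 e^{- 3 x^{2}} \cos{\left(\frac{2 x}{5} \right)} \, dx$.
$- \frac{2 \sqrt{3} \sqrt{\pi}}{e^{\frac{1}{75}}}$

Let $b$ denote the cosine frequency and define $I(b) = \int_{-\infty}^{\infty} - 6 e^{- 3 x^{2}} \cos{\left(b x \right)} \, dx$.

Differentiating under the integral sign,
$$I'(b) = \int_{-\infty}^{\infty} 6 x e^{- 3 x^{2}} \sin{\left(b x \right)} \, dx.$$

Integrate $\int_{-\infty}^{\infty} x \sin(b x)\, e^{- 3 x^{2}}\, dx$ by parts with $u = \sin(b x)$ and $dv = x\, e^{- 3 x^{2}}\, dx$, giving $v = - \frac{e^{- 3 x^{2}}}{6}$. The boundary term vanishes and
$$\int_{-\infty}^{\infty} x \sin(b x)\, e^{- 3 x^{2}}\, dx = \frac{b}{6} \int_{-\infty}^{\infty} \cos(b x)\, e^{- 3 x^{2}}\, dx,$$
so $I'(b) = - \frac{b}{6}\, I(b)$.

This is a separable first-order ODE; solving with the initial condition $I(0) = \int_{-\infty}^{\infty} - 6 e^{- 3 x^{2}}\,dx = - 2 \sqrt{3} \sqrt{\pi}$ gives
$$I(b) = - 2 \sqrt{3} \sqrt{\pi} e^{- \frac{b^{2}}{12}}.$$

Setting $b = \frac{2}{5}$:
$$I = - \frac{2 \sqrt{3} \sqrt{\pi}}{e^{\frac{1}{75}}}.$$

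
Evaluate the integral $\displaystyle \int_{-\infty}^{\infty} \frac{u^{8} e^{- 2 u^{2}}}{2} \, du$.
$\frac{105 \sqrt{2} \sqrt{\pi}}{1024}$

Start from the elementary integral
$$J(a) = \int_{-\infty}^{\infty} \frac{e^{- a u^{2}}}{2} \, du = \frac{\sqrt{\pi}}{2 \sqrt{a}}.$$

Differentiating under the integral sign brings down a factor of $(-u^2)$:
$$\frac{dJ}{da} = \int_{-\infty}^{\infty} - \frac{u^{2} e^{- a u^{2}}}{2} \, du = - \frac{\sqrt{\pi}}{4 a^{\frac{3}{2}}}.$$

Repeating $4$ times in total — each differentiation brings down another $(-u^2)$ — gives
$$\frac{d^{4}J}{da^{4}} = \int_{-\infty}^{\infty} \frac{u^{8} e^{- a u^{2}}}{2} \, du = \frac{105 \sqrt{\pi}}{32 a^{\frac{9}{2}}},$$
and the integrand here is exactly the target integrand, so $I = \frac{105 \sqrt{\pi}}{32 a^{\frac{9}{2}}}$.

Setting $a = 2$:
$$I = \frac{105 \sqrt{2} \sqrt{\pi}}{1024}.$$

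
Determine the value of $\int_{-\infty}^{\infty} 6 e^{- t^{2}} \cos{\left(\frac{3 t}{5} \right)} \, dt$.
$\frac{6 \sqrt{\pi}}{e^{\frac{9}{100}}}$

Treat the cosine frequency as a parameter and define $I(b) = \int_{-\infty}^{\infty} 6 e^{- t^{2}} \cos{\left(b t \right)} \, dt$.

Differentiating under the integral sign,
$$I'(b) = \int_{-\infty}^{\infty} - 6 t e^{- t^{2}} \sin{\left(b t \right)} \, dt.$$

Integrate $\int_{-\infty}^{\infty} t \sin(b t)\, e^{- t^{2}}\, dt$ by parts with $u = \sin(b t)$ and $dv = t\, e^{- t^{2}}\, dt$, giving $v = - \frac{e^{- t^{2}}}{2}$. The boundary term vanishes and
$$\int_{-\infty}^{\infty} t \sin(b t)\, e^{- t^{2}}\, dt = \frac{b}{2} \int_{-\infty}^{\infty} \cos(b t)\, e^{- t^{2}}\, dt,$$
so $I'(b) = - \frac{b}{2}\, I(b)$.

This is a separable first-order ODE; solving with the initial condition $I(0) = \int_{-\infty}^{\infty} 6 e^{- t^{2}}\,dt = 6 \sqrt{\pi}$ gives
$$I(b) = 6 \sqrt{\pi} e^{- \frac{b^{2}}{4}}.$$

Setting $b = \frac{3}{5}$:
$$I = \frac{6 \sqrt{\pi}}{e^{\frac{9}{100}}}.$$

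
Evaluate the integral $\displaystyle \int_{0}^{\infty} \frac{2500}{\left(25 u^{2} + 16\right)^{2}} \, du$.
$\frac{125 \pi}{64}$

Begin with the known result
$$J(a) = \int_{0}^{\infty} \frac{4}{a^{2} + u^{2}} \, du = \frac{2 \pi}{a}.$$

Differentiating under the integral sign with respect to $a$,
$$\frac{dJ}{da} = \int_{0}^{\infty} - \frac{8 a}{\left(a^{2} + u^{2}\right)^{2}} \, du = - \frac{2 \pi}{a^{2}},$$
so $\int_{0}^{\infty} \frac{4}{\left(a^{2} + u^{2}\right)^{2}} \, du = \frac{\pi}{a^{3}}$.

Setting $a = \frac{4}{5}$:
$$I = \frac{125 \pi}{64}.$$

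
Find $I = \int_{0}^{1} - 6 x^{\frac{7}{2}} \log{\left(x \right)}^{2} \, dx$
$- \frac{32}{243}$

Consider the simpler parametrised integral
$$J(a) = \int_{0}^{1} - 6 x^{a} \, dx = - \frac{6}{a + 1}.$$

Differentiating under the integral sign brings down a factor of $\ln x$:
$$\frac{dJ}{da} = \int_{0}^{1} - 6 x^{a} \log{\left(x \right)} \, dx = \frac{6}{\left(a + 1\right)^{2}}.$$

Repeating twice in total — each differentiation brings down another $\ln x$ — gives
$$\frac{d^{2}J}{da^{2}} = \int_{0}^{1} - 6 x^{a} \log{\left(x \right)}^{2} \, dx = - \frac{12}{\left(a + 1\right)^{3}},$$
and the integrand here is exactly the target integrand, so $I = - \frac{12}{\left(a + 1\right)^{3}}$.

Setting $a = \frac{7}{2}$:
$$I = - \frac{32}{243}.$$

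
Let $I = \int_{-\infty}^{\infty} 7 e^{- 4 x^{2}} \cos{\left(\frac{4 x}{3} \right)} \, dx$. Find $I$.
$\frac{7 \sqrt{\pi}}{2 e^{\frac{1}{9}}}$

Treat the cosine frequency as a parameter and define $I(b) = \int_{-\infty}^{\infty} 7 e^{- 4 x^{2}} \cos{\left(b x \right)} \, dx$.

Differentiating under the integral sign,
$$I'(b) = \int_{-\infty}^{\infty} - 7 x e^{- 4 x^{2}} \sin{\left(b x \right)} \, dx.$$

Integrate $\int_{-\infty}^{\infty} x \sin(b x)\, e^{- 4 x^{2}}\, dx$ by parts with $u = \sin(b x)$ and $dv = x\, e^{- 4 x^{2}}\, dx$, giving $v = - \frac{e^{- 4 x^{2}}}{8}$. The boundary term vanishes and
$$\int_{-\infty}^{\infty} x \sin(b x)\, e^{- 4 x^{2}}\, dx = \frac{b}{8} \int_{-\infty}^{\infty} \cos(b x)\, e^{- 4 x^{2}}\, dx,$$
so $I'(b) = - \frac{b}{8}\, I(b)$.

This is a separable first-order ODE; solving with the initial condition $I(0) = \int_{-\infty}^{\infty} 7 e^{- 4 x^{2}}\,dx = \frac{7 \sqrt{\pi}}{2}$ gives
$$I(b) = \frac{7 \sqrt{\pi} e^{- \frac{b^{2}}{16}}}{2}.$$

Setting $b = \frac{4}{3}$:
$$I = \frac{7 \sqrt{\pi}}{2 e^{\frac{1}{9}}}.$$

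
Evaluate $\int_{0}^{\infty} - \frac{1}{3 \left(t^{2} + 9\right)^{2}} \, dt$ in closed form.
$- \frac{\pi}{324}$

Begin with the known result
$$J(a) = \int_{0}^{\infty} - \frac{1}{3 \left(a^{2} + t^{2}\right)} \, dt = - \frac{\pi}{6 a}.$$

Differentiating under the integral sign with respect to $a$,
$$\frac{dJ}{da} = \int_{0}^{\infty} \frac{2 a}{3 \left(a^{2} + t^{2}\right)^{2}} \, dt = \frac{\pi}{6 a^{2}},$$
so $\int_{0}^{\infty} - \frac{1}{3 \left(a^{2} + t^{2}\right)^{2}} \, dt = - \frac{\pi}{12 a^{3}}$.

Setting $a = 3$:
$$I = - \frac{\pi}{324}.$$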